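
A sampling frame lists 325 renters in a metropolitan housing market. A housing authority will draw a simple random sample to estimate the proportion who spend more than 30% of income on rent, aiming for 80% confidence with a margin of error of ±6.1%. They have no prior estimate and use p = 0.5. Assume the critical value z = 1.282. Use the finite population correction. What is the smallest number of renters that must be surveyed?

Unadjusted: n₀ = 1.282² × 0.50 × 0.50 / 0.061² ≈ 110.42, so n₀ = 111.
Finite population correction with N = 325: n = n₀ / (1 + (n₀−1)/N) = 111 / (1 + 110/325) = 111 / 1.3385 ≈ 82.93.
Rounding up, n = 83.

83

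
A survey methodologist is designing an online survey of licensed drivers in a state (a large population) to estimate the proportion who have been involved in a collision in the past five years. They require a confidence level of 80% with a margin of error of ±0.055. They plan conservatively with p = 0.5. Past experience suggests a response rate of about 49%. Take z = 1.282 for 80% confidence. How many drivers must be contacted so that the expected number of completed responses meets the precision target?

Completed interviews needed: n₀ = 1.282² × 0.2500 / 0.055² ≈ 135.83 → 136.
At a 49% response rate, contacts needed = 136 / 0.49 ≈ 277.55 → 278.

278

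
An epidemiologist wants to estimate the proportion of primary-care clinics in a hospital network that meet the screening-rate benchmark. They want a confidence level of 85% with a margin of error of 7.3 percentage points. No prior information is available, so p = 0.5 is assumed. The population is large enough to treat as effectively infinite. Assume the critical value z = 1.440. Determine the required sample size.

With p = 0.5, p(1−p) = 0.25.
n = z²·p(1−p)/E² = 1.440² × 0.2500 / 0.073² = 2.0736 × 0.2500 / 0.005329 ≈ 97.28.
Rounding up gives n = 98.

98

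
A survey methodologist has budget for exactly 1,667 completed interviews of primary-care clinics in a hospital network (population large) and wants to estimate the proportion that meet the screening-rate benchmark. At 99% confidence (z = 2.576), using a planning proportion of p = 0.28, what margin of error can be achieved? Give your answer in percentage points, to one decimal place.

2.8

SE(p̂) = √[p(1−p)/n] = √[0.2016/1667] = 0.01100.
E = z × SE = 2.576 × 0.01100 = 0.02833, or 2.8 percentage points.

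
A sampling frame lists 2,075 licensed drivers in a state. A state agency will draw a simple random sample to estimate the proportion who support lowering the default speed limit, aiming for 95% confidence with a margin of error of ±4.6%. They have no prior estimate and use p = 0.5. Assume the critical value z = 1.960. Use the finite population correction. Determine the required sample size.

373

Unadjusted: n₀ = 1.960² × 0.50 × 0.50 / 0.046² ≈ 453.88, so n₀ = 454.
Finite population correction with N = 2,075: n = n₀ / (1 + (n₀−1)/N) = 454 / (1 + 453/2075) = 454 / 1.2183 ≈ 372.65.
Rounding up, n = 373.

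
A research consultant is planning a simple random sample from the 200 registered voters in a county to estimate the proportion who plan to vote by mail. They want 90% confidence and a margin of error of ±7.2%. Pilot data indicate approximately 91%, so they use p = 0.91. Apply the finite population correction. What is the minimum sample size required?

For 90% confidence, z = 1.645.
Unadjusted: n₀ = 1.645² × 0.91 × 0.09 / 0.072² ≈ 42.75, so n₀ = 43.
Finite population correction with N = 200: n = n₀ / (1 + (n₀−1)/N) = 43 / (1 + 42/200) = 43 / 1.2100 ≈ 35.54.
Rounding up, n = 36.

36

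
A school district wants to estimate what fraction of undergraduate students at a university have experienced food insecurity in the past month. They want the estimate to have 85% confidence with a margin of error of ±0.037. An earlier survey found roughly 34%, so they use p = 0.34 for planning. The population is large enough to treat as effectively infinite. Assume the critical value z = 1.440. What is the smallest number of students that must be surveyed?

340

With p = 0.34, p(1−p) = 0.2244.
n = z²·p(1−p)/E² = 1.440² × 0.2244 / 0.037² = 2.0736 × 0.2244 / 0.001369 ≈ 339.89.
Rounding up gives n = 340.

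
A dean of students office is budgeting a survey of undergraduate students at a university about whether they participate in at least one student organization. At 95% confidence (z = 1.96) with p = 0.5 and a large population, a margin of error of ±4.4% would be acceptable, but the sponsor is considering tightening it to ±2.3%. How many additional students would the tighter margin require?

1319

At ±4.4%: n = 1.96² × 0.2500 / 0.044² ≈ 496.07 → 497.
At ±2.3%: n = 1.96² × 0.2500 / 0.023² ≈ 1815.50 → 1816.
Additional respondents: 1816 − 497 = 1319.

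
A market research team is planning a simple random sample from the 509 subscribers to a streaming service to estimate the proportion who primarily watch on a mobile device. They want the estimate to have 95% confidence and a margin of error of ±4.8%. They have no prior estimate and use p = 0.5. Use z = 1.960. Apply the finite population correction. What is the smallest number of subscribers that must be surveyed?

Unadjusted: n₀ = 1.960² × 0.50 × 0.50 / 0.048² ≈ 416.84, so n₀ = 417.
Finite population correction with N = 509: n = n₀ / (1 + (n₀−1)/N) = 417 / (1 + 416/509) = 417 / 1.8173 ≈ 229.46.
Rounding up, n = 230.

230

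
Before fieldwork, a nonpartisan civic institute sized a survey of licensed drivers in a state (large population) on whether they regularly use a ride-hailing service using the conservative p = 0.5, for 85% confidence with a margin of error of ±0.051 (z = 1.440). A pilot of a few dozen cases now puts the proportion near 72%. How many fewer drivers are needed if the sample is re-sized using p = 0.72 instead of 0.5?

Conservative (p = 0.5): n = 1.440² × 0.25 / 0.051² ≈ 199.31 → 200.
Using p = 0.72: p(1−p) = 0.2016, so n = 1.440² × 0.2016 / 0.051² ≈ 160.72 → 161.
Reduction: 200 − 161 = 39.

39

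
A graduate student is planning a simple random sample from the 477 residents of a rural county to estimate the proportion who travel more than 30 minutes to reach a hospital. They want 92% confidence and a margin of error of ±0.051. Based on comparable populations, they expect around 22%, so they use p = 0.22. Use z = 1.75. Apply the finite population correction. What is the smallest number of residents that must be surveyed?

143

Unadjusted: n₀ = 1.75² × 0.22 × 0.78 / 0.051² ≈ 202.05, so n₀ = 203.
Finite population correction with N = 477: n = n₀ / (1 + (n₀−1)/N) = 203 / (1 + 202/477) = 203 / 1.4235 ≈ 142.61.
Rounding up, n = 143.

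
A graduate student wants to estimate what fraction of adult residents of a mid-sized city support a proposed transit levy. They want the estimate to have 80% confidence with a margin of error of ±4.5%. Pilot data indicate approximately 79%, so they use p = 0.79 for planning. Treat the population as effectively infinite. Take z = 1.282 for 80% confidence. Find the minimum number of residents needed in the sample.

135

With p = 0.79, p(1−p) = 0.1659.
n = z²·p(1−p)/E² = 1.282² × 0.1659 / 0.045² = 1.6435 × 0.1659 / 0.002025 ≈ 134.65.
Rounding up gives n = 135.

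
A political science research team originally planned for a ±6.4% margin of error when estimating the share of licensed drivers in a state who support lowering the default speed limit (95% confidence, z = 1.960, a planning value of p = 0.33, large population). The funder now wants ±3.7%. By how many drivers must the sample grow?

413

At ±6.4%: n = 1.960² × 0.2211 / 0.064² ≈ 207.37 → 208.
At ±3.7%: n = 1.960² × 0.2211 / 0.037² ≈ 620.44 → 621.
Additional respondents: 621 − 208 = 413.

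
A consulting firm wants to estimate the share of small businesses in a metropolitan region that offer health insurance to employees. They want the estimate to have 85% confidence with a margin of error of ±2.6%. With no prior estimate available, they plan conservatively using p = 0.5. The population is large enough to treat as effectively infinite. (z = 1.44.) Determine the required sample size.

With p = 0.5, p(1−p) = 0.25.
n = z²·p(1−p)/E² = 1.44² × 0.2500 / 0.026² = 2.0736 × 0.2500 / 0.000676 ≈ 766.86.
Rounding up gives n = 767.

767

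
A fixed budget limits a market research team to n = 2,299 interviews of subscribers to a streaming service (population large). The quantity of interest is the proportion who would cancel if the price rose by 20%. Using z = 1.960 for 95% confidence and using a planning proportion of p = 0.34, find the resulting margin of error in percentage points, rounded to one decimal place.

SE(p̂) = √[p(1−p)/n] = √[0.2244/2299] = 0.00988.
E = z × SE = 1.960 × 0.00988 = 0.01936, or 1.9 percentage points.

1.9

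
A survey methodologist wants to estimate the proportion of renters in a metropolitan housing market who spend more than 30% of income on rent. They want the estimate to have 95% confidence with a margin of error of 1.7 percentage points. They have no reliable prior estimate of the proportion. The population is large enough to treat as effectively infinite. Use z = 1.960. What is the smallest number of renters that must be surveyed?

With no prior estimate, use p = 0.5, giving p(1−p) = 0.25.
n = z²·p(1−p)/E² = 1.960² × 0.2500 / 0.017² = 3.8416 × 0.2500 / 0.000289 ≈ 3323.18.
Rounding up gives n = 3324.

3324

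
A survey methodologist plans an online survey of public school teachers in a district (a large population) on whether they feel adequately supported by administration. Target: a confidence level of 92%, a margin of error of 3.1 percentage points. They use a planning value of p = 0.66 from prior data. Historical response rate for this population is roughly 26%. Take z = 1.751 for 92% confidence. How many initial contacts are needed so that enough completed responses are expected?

Completed interviews needed: n₀ = 1.751² × 0.2244 / 0.031² ≈ 715.93 → 716.
At a 26% response rate, contacts needed = 716 / 0.26 ≈ 2753.85 → 2754.

2754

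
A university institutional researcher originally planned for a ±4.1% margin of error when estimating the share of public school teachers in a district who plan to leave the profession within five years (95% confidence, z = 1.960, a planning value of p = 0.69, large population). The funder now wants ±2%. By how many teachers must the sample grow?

At ±4.1%: n = 1.960² × 0.2139 / 0.041² ≈ 488.83 → 489.
At ±2%: n = 1.960² × 0.2139 / 0.020² ≈ 2054.30 → 2055.
Additional respondents: 2055 − 489 = 1566.

1566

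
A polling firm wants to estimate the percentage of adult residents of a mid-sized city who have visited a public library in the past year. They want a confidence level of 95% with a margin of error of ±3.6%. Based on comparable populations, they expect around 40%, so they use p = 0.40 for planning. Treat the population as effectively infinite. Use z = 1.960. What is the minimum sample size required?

712

With p = 0.40, p(1−p) = 0.2400.
n = z²·p(1−p)/E² = 1.960² × 0.2400 / 0.036² = 3.8416 × 0.2400 / 0.001296 ≈ 711.41.
Rounding up gives n = 712.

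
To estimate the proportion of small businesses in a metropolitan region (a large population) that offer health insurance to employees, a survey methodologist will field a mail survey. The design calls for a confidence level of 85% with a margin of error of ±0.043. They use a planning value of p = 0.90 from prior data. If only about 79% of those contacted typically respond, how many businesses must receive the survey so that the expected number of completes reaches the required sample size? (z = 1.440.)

128

Completed interviews needed: n₀ = 1.440² × 0.0900 / 0.043² ≈ 100.93 → 101.
At a 79% response rate, contacts needed = 101 / 0.79 ≈ 127.85 → 128.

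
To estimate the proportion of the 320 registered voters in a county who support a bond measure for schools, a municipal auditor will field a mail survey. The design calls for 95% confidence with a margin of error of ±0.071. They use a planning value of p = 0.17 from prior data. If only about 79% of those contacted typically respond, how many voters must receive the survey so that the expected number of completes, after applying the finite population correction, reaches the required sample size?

103

For 95% confidence, z = 1.960.
Completed interviews needed (unadjusted): n₀ = 1.960² × 0.1411 / 0.071² ≈ 107.53 → 108.
FPC for N = 320: n = 108 / (1 + 107/320) = 108 / 1.3344 ≈ 80.94 → 81.
At a 79% response rate, contacts needed = 81 / 0.79 ≈ 102.53 → 103.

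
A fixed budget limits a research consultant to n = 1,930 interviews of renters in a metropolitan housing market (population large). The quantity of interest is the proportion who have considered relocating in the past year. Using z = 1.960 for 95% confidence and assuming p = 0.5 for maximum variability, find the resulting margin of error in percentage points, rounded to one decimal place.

2.2

SE(p̂) = √[p(1−p)/n] = √[0.2500/1930] = 0.01138.
E = z × SE = 1.960 × 0.01138 = 0.02231, or 2.2 percentage points.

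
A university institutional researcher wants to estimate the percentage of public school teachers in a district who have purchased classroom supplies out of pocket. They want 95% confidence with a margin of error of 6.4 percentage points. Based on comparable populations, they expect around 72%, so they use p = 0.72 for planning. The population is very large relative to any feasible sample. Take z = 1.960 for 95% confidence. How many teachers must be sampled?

190

With p = 0.72, p(1−p) = 0.2016.
n = z²·p(1−p)/E² = 1.960² × 0.2016 / 0.064² = 3.8416 × 0.2016 / 0.004096 ≈ 189.08.
Rounding up gives n = 190.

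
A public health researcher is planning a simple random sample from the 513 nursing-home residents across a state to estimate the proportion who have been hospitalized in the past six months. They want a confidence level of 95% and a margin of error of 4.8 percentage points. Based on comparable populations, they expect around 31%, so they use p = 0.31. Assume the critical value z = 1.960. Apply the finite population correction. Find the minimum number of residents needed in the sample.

Unadjusted: n₀ = 1.960² × 0.31 × 0.69 / 0.048² ≈ 356.65, so n₀ = 357.
Finite population correction with N = 513: n = n₀ / (1 + (n₀−1)/N) = 357 / (1 + 356/513) = 357 / 1.6940 ≈ 210.75.
Rounding up, n = 211.

211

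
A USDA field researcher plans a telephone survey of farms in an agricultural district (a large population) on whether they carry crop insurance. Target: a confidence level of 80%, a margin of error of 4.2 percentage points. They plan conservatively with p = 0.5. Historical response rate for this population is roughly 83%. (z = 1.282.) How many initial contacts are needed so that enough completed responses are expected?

Completed interviews needed: n₀ = 1.282² × 0.2500 / 0.042² ≈ 232.93 → 233.
At an 83% response rate, contacts needed = 233 / 0.83 ≈ 280.72 → 281.

281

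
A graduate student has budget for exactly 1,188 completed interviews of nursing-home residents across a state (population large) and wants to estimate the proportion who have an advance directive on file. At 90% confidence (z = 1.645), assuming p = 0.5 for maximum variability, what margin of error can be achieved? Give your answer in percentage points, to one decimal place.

2.4

SE(p̂) = √[p(1−p)/n] = √[0.2500/1188] = 0.01451.
E = z × SE = 1.645 × 0.01451 = 0.02386, or 2.4 percentage points.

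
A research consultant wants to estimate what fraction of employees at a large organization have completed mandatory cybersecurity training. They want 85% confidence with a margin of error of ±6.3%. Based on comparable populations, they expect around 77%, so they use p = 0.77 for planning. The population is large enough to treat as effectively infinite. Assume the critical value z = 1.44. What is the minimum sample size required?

With p = 0.77, p(1−p) = 0.1771.
n = z²·p(1−p)/E² = 1.44² × 0.1771 / 0.063² = 2.0736 × 0.1771 / 0.003969 ≈ 92.53.
Rounding up gives n = 93.

93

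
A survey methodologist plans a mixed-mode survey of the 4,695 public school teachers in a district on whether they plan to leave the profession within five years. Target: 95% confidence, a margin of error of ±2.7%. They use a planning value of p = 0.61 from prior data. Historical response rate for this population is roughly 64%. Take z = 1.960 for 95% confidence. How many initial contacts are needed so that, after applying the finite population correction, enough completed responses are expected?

1547

Completed interviews needed (unadjusted): n₀ = 1.960² × 0.2379 / 0.027² ≈ 1253.66 → 1254.
FPC for N = 4,695: n = 1254 / (1 + 1253/4695) = 1254 / 1.2669 ≈ 989.83 → 990.
At a 64% response rate, contacts needed = 990 / 0.64 ≈ 1546.88 → 1547.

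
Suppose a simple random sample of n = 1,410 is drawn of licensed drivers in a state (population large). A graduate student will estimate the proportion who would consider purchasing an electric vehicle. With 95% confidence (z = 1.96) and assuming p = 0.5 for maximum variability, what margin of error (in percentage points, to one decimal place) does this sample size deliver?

SE(p̂) = √[p(1−p)/n] = √[0.2500/1410] = 0.01332.
E = z × SE = 1.96 × 0.01332 = 0.02610, or 2.6 percentage points.

2.6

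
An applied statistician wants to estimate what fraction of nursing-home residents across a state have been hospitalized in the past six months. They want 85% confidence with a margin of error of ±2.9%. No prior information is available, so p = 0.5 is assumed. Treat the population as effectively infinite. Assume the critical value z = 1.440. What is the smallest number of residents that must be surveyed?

617

With p = 0.5, p(1−p) = 0.25.
n = z²·p(1−p)/E² = 1.440² × 0.2500 / 0.029² = 2.0736 × 0.2500 / 0.000841 ≈ 616.41.
Rounding up gives n = 617.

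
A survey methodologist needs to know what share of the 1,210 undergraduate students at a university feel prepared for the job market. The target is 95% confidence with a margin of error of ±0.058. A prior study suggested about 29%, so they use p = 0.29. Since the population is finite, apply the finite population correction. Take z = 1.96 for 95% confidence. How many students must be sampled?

Unadjusted: n₀ = 1.96² × 0.29 × 0.71 / 0.058² ≈ 235.13, so n₀ = 236.
Finite population correction with N = 1,210: n = n₀ / (1 + (n₀−1)/N) = 236 / (1 + 235/1210) = 236 / 1.1942 ≈ 197.62.
Rounding up, n = 198.

198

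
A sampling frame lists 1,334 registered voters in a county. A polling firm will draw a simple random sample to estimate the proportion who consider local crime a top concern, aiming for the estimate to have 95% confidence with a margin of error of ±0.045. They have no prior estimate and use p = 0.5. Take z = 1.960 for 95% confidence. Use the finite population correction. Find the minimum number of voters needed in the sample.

Unadjusted: n₀ = 1.960² × 0.50 × 0.50 / 0.045² ≈ 474.27, so n₀ = 475.
Finite population correction with N = 1,334: n = n₀ / (1 + (n₀−1)/N) = 475 / (1 + 474/1334) = 475 / 1.3553 ≈ 350.47.
Rounding up, n = 351.

351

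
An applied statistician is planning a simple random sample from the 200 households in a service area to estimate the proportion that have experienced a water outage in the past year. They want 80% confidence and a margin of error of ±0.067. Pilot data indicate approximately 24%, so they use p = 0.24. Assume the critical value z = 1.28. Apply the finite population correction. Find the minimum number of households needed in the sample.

51

Unadjusted: n₀ = 1.28² × 0.24 × 0.76 / 0.067² ≈ 66.57, so n₀ = 67.
Finite population correction with N = 200: n = n₀ / (1 + (n₀−1)/N) = 67 / (1 + 66/200) = 67 / 1.3300 ≈ 50.38.
Rounding up, n = 51.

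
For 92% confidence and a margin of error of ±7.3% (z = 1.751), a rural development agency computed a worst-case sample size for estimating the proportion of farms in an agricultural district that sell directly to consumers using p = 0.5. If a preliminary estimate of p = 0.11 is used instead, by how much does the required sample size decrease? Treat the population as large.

Conservative (p = 0.5): n = 1.751² × 0.25 / 0.073² ≈ 143.84 → 144.
Using p = 0.11: p(1−p) = 0.0979, so n = 1.751² × 0.0979 / 0.073² ≈ 56.33 → 57.
Reduction: 144 − 57 = 87.

87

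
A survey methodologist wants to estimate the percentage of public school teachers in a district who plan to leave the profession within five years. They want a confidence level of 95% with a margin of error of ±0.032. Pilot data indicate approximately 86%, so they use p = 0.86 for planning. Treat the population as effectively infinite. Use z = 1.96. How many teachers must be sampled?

452

With p = 0.86, p(1−p) = 0.1204.
n = z²·p(1−p)/E² = 1.96² × 0.1204 / 0.032² = 3.8416 × 0.1204 / 0.001024 ≈ 451.69.
Rounding up gives n = 452.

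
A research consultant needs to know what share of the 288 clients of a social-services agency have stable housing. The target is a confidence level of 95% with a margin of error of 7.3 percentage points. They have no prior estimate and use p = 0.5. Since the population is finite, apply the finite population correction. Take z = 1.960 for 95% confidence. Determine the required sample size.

112

Unadjusted: n₀ = 1.960² × 0.50 × 0.50 / 0.073² ≈ 180.22, so n₀ = 181.
Finite population correction with N = 288: n = n₀ / (1 + (n₀−1)/N) = 181 / (1 + 180/288) = 181 / 1.6250 ≈ 111.38.
Rounding up, n = 112.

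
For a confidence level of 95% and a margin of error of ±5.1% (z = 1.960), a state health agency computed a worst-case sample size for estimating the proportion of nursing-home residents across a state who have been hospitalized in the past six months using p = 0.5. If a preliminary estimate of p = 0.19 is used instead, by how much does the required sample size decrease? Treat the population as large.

Conservative (p = 0.5): n = 1.960² × 0.25 / 0.051² ≈ 369.24 → 370.
Using p = 0.19: p(1−p) = 0.1539, so n = 1.960² × 0.1539 / 0.051² ≈ 227.31 → 228.
Reduction: 370 − 228 = 142.

142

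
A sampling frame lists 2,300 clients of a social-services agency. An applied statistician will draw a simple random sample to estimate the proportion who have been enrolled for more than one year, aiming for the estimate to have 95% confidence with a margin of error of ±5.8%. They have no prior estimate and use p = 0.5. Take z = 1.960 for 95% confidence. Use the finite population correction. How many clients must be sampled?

255

Unadjusted: n₀ = 1.960² × 0.50 × 0.50 / 0.058² ≈ 285.49, so n₀ = 286.
Finite population correction with N = 2,300: n = n₀ / (1 + (n₀−1)/N) = 286 / (1 + 285/2300) = 286 / 1.1239 ≈ 254.47.
Rounding up, n = 255.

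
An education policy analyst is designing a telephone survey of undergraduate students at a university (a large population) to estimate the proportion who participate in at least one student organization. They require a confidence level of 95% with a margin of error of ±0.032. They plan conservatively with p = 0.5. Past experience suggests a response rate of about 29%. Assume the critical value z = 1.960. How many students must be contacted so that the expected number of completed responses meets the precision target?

3235

Completed interviews needed: n₀ = 1.960² × 0.2500 / 0.032² ≈ 937.89 → 938.
At a 29% response rate, contacts needed = 938 / 0.29 ≈ 3234.48 → 3235.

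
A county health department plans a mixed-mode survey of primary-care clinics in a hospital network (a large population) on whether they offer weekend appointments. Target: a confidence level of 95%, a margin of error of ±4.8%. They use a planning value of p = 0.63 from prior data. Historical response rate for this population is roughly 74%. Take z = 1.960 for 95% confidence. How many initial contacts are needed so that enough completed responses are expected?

Completed interviews needed: n₀ = 1.960² × 0.2331 / 0.048² ≈ 388.66 → 389.
At a 74% response rate, contacts needed = 389 / 0.74 ≈ 525.68 → 526.

526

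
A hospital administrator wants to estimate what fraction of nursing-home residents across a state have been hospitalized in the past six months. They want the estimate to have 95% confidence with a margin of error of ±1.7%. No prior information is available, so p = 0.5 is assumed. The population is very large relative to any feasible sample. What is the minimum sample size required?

For 95% confidence, z = 1.960.
With p = 0.5, p(1−p) = 0.25.
n = z²·p(1−p)/E² = 1.960² × 0.2500 / 0.017² = 3.8416 × 0.2500 / 0.000289 ≈ 3323.18.
Rounding up gives n = 3324.

3324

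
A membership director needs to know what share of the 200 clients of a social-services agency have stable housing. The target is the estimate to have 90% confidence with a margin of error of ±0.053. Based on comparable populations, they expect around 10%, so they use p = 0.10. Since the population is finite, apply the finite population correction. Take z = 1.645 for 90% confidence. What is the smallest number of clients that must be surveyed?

61

Unadjusted: n₀ = 1.645² × 0.10 × 0.90 / 0.053² ≈ 86.70, so n₀ = 87.
Finite population correction with N = 200: n = n₀ / (1 + (n₀−1)/N) = 87 / (1 + 86/200) = 87 / 1.4300 ≈ 60.84.
Rounding up, n = 61.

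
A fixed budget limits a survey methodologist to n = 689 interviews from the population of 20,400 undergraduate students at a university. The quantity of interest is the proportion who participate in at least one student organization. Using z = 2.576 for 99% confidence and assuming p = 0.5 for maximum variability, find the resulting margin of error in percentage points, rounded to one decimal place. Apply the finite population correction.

4.8

Finite-population factor: (N−n)/(N−1) = (20400−689)/(20400−1) = 0.9663.
SE(p̂) = √[p(1−p)/n · (N−n)/(N−1)] = √[0.2500/689 × 0.9663] = 0.01872.
E = z × SE = 2.576 × 0.01872 = 0.04823 ≈ 4.8 percentage points.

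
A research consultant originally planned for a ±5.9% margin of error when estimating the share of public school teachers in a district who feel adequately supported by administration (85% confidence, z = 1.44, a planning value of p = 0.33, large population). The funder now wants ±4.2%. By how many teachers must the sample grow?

At ±5.9%: n = 1.44² × 0.2211 / 0.059² ≈ 131.71 → 132.
At ±4.2%: n = 1.44² × 0.2211 / 0.042² ≈ 259.91 → 260.
Additional respondents: 260 − 132 = 128.

128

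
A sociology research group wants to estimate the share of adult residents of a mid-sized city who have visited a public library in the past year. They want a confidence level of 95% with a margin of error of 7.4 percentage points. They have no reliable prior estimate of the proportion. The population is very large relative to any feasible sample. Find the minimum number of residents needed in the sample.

For 95% confidence, z = 1.960.
With no prior estimate, use p = 0.5, giving p(1−p) = 0.25.
n = z²·p(1−p)/E² = 1.960² × 0.2500 / 0.074² = 3.8416 × 0.2500 / 0.005476 ≈ 175.38.
Rounding up gives n = 176.

176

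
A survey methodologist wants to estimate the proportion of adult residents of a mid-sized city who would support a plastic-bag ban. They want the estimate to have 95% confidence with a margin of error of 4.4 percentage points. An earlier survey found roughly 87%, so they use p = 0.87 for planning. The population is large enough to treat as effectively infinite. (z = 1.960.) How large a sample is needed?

With p = 0.87, p(1−p) = 0.1131.
n = z²·p(1−p)/E² = 1.960² × 0.1131 / 0.044² = 3.8416 × 0.1131 / 0.001936 ≈ 224.42.
Rounding up gives n = 225.

225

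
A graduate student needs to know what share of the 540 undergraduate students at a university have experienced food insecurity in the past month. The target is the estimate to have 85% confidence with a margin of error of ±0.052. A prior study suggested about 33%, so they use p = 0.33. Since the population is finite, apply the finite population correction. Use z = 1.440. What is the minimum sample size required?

130

Unadjusted: n₀ = 1.440² × 0.33 × 0.67 / 0.052² ≈ 169.55, so n₀ = 170.
Finite population correction with N = 540: n = n₀ / (1 + (n₀−1)/N) = 170 / (1 + 169/540) = 170 / 1.3130 ≈ 129.48.
Rounding up, n = 130.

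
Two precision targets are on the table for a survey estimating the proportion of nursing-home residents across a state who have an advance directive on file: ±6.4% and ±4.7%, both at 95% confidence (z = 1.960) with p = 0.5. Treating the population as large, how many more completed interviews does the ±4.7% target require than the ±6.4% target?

At ±6.4%: n = 1.960² × 0.2500 / 0.064² ≈ 234.47 → 235.
At ±4.7%: n = 1.960² × 0.2500 / 0.047² ≈ 434.77 → 435.
Additional respondents: 435 − 235 = 200.

200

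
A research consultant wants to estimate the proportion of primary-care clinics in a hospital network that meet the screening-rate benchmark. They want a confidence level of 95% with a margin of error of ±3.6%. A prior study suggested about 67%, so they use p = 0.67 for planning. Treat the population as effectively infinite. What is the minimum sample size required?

For 95% confidence, z = 1.960.
With p = 0.67, p(1−p) = 0.2211.
n = z²·p(1−p)/E² = 1.960² × 0.2211 / 0.036² = 3.8416 × 0.2211 / 0.001296 ≈ 655.38.
Rounding up gives n = 656.

656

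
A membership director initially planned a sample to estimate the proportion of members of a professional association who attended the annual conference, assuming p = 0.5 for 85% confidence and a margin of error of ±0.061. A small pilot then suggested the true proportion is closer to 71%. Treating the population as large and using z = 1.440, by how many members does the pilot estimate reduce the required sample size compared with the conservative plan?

Conservative (p = 0.5): n = 1.440² × 0.25 / 0.061² ≈ 139.32 → 140.
Using p = 0.71: p(1−p) = 0.2059, so n = 1.440² × 0.2059 / 0.061² ≈ 114.74 → 115.
Reduction: 140 − 115 = 25.

25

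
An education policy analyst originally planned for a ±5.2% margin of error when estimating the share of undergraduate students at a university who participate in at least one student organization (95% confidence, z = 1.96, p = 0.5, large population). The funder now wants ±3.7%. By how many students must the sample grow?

At ±5.2%: n = 1.96² × 0.2500 / 0.052² ≈ 355.18 → 356.
At ±3.7%: n = 1.96² × 0.2500 / 0.037² ≈ 701.53 → 702.
Additional respondents: 702 − 356 = 346.

346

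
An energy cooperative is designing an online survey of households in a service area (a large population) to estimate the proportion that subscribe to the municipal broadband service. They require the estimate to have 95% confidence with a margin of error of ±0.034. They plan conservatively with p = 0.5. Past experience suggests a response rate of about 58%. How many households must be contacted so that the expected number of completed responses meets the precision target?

1433

For 95% confidence, z = 1.960.
Completed interviews needed: n₀ = 1.960² × 0.2500 / 0.034² ≈ 830.80 → 831.
At a 58% response rate, contacts needed = 831 / 0.58 ≈ 1432.76 → 1433.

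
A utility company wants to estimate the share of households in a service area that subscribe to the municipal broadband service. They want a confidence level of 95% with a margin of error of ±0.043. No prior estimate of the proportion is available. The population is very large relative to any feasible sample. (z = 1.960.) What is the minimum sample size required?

520

With no prior estimate, use p = 0.5, giving p(1−p) = 0.25.
n = z²·p(1−p)/E² = 1.960² × 0.2500 / 0.043² = 3.8416 × 0.2500 / 0.001849 ≈ 519.42.
Rounding up gives n = 520.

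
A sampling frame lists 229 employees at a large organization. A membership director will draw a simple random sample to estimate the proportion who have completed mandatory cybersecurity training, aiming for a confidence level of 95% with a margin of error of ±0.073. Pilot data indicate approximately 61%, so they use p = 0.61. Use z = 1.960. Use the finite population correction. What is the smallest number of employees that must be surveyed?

99

Unadjusted: n₀ = 1.960² × 0.61 × 0.39 / 0.073² ≈ 171.50, so n₀ = 172.
Finite population correction with N = 229: n = n₀ / (1 + (n₀−1)/N) = 172 / (1 + 171/229) = 172 / 1.7467 ≈ 98.47.
Rounding up, n = 99.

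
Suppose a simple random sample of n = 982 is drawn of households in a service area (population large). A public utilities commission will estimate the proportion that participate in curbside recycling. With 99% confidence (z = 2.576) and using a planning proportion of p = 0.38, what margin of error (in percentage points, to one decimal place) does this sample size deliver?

SE(p̂) = √[p(1−p)/n] = √[0.2356/982] = 0.01549.
E = z × SE = 2.576 × 0.01549 = 0.03990, or 4.0 percentage points.

4.0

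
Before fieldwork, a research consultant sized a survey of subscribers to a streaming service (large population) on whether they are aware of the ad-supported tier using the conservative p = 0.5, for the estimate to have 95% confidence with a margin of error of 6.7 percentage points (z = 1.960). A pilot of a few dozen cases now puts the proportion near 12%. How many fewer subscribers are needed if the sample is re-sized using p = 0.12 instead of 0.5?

123

Conservative (p = 0.5): n = 1.960² × 0.25 / 0.067² ≈ 213.95 → 214.
Using p = 0.12: p(1−p) = 0.1056, so n = 1.960² × 0.1056 / 0.067² ≈ 90.37 → 91.
Reduction: 214 − 91 = 123.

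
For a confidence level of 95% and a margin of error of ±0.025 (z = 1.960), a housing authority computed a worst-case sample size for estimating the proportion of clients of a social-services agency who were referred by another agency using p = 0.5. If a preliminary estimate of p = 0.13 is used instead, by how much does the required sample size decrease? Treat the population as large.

841

Conservative (p = 0.5): n = 1.960² × 0.25 / 0.025² ≈ 1536.64 → 1537.
Using p = 0.13: p(1−p) = 0.1131, so n = 1.960² × 0.1131 / 0.025² ≈ 695.18 → 696.
Reduction: 1537 − 696 = 841.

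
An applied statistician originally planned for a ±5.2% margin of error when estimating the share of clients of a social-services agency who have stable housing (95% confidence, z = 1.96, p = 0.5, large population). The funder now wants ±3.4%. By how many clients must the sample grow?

At ±5.2%: n = 1.96² × 0.2500 / 0.052² ≈ 355.18 → 356.
At ±3.4%: n = 1.96² × 0.2500 / 0.034² ≈ 830.80 → 831.
Additional respondents: 831 − 356 = 475.

475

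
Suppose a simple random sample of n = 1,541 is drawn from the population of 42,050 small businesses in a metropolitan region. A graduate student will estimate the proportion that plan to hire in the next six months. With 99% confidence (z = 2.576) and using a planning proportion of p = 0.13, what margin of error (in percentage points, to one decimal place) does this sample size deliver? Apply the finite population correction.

2.2

Finite-population factor: (N−n)/(N−1) = (42050−1541)/(42050−1) = 0.9634.
SE(p̂) = √[p(1−p)/n · (N−n)/(N−1)] = √[0.1131/1541 × 0.9634] = 0.00841.
E = z × SE = 2.576 × 0.00841 = 0.02166 ≈ 2.2 percentage points.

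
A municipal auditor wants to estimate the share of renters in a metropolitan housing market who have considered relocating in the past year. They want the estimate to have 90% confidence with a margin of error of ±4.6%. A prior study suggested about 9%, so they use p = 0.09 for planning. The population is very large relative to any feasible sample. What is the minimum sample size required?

105

For 90% confidence, z = 1.64.
With p = 0.09, p(1−p) = 0.0819.
n = z²·p(1−p)/E² = 1.64² × 0.0819 / 0.046² = 2.6896 × 0.0819 / 0.002116 ≈ 104.10.
Rounding up gives n = 105.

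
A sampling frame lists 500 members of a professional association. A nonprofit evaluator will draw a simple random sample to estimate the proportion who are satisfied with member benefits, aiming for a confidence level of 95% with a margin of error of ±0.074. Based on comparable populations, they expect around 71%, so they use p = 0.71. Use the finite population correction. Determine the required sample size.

For 95% confidence, z = 1.96.
Unadjusted: n₀ = 1.96² × 0.71 × 0.29 / 0.074² ≈ 144.45, so n₀ = 145.
Finite population correction with N = 500: n = n₀ / (1 + (n₀−1)/N) = 145 / (1 + 144/500) = 145 / 1.2880 ≈ 112.58.
Rounding up, n = 113.

113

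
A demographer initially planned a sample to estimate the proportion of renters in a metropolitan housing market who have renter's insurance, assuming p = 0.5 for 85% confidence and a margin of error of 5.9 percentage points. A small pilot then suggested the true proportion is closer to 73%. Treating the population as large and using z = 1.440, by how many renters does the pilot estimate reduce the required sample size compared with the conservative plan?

Conservative (p = 0.5): n = 1.440² × 0.25 / 0.059² ≈ 148.92 → 149.
Using p = 0.73: p(1−p) = 0.1971, so n = 1.440² × 0.1971 / 0.059² ≈ 117.41 → 118.
Reduction: 149 − 118 = 31.

31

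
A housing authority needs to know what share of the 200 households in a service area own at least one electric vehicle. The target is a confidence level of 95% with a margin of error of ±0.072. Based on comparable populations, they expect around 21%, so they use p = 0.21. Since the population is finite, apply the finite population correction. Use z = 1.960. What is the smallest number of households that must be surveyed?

77

Unadjusted: n₀ = 1.960² × 0.21 × 0.79 / 0.072² ≈ 122.94, so n₀ = 123.
Finite population correction with N = 200: n = n₀ / (1 + (n₀−1)/N) = 123 / (1 + 122/200) = 123 / 1.6100 ≈ 76.40.
Rounding up, n = 77.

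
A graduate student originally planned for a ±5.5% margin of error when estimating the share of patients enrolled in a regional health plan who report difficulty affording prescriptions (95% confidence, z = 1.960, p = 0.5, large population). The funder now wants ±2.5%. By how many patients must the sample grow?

At ±5.5%: n = 1.960² × 0.2500 / 0.055² ≈ 317.49 → 318.
At ±2.5%: n = 1.960² × 0.2500 / 0.025² ≈ 1536.64 → 1537.
Additional respondents: 1537 − 318 = 1219.

1219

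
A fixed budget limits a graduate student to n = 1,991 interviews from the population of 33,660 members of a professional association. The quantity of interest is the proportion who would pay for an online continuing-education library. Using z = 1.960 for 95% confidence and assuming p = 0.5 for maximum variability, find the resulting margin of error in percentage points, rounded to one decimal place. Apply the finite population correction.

2.1

Finite-population factor: (N−n)/(N−1) = (33660−1991)/(33660−1) = 0.9409.
SE(p̂) = √[p(1−p)/n · (N−n)/(N−1)] = √[0.2500/1991 × 0.9409] = 0.01087.
E = z × SE = 1.960 × 0.01087 = 0.02130 ≈ 2.1 percentage points.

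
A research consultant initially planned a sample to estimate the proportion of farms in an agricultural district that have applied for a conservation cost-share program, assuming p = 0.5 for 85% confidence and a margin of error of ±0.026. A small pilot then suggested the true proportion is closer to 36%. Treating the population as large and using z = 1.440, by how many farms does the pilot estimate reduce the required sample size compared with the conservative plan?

60

Conservative (p = 0.5): n = 1.440² × 0.25 / 0.026² ≈ 766.86 → 767.
Using p = 0.36: p(1−p) = 0.2304, so n = 1.440² × 0.2304 / 0.026² ≈ 706.74 → 707.
Reduction: 767 − 707 = 60.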